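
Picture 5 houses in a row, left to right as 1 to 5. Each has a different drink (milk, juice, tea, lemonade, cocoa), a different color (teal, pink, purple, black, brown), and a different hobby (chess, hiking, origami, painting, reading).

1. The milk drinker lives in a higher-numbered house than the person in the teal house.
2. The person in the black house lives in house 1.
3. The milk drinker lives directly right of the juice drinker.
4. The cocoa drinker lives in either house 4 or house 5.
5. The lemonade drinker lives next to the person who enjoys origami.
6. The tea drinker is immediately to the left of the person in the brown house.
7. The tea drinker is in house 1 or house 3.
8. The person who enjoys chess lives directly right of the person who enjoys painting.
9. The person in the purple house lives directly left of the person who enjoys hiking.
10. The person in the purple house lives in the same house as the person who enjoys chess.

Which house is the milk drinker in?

By clue 2, the person in the black house is in house 1.
That leaves pink as the color for house 5.
The cocoa drinker is narrowed to house 4 or 5; consider each.
Placing it in house 4 leads to a contradiction, so it's in house 5.
The juice drinker is narrowed to house 2 or 3; consider each.
Placing it in house 2 leads to a contradiction, so it's in house 3.
Clue 3: the milk drinker is in house 4.
The only drink still possible for house 1 is tea.
House 2 drink: only lemonade fits.
Clue 6: the person in the brown house is in house 2.
The only color still possible for house 4 is purple.
Clue 9 places the person who enjoys hiking in house 5.
The person who enjoys chess is in house 4 (clue 10).
So house 3 gets teal for color.
Clue 8 places the person who enjoys painting in house 3.
House 2 hobby: only reading fits.
So house 1 gets origami for hobby.
So: house 1 = tea/black/origami, house 2 = lemonade/brown/reading, house 3 = juice/teal/painting, house 4 = milk/purple/chess, house 5 = cocoa/pink/hiking.

4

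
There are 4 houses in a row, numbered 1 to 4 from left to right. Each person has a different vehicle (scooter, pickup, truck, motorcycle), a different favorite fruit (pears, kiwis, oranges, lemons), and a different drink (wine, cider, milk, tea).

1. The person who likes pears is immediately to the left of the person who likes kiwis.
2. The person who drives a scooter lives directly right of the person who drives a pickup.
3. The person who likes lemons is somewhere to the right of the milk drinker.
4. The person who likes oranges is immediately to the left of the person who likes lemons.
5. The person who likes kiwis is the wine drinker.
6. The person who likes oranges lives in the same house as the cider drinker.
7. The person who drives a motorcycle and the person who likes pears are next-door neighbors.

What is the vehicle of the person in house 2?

The person who drives a pickup is narrowed to house 1 or 2 or 3; consider each.
Placing it in house 1 and house 2 leads to a contradiction, so it's in house 3.
From clue 2, the person who drives a scooter must be in house 4.
The person who drives a motorcycle is narrowed to house 1 or 2; consider each.
Placing it in house 1 leads to a contradiction, so it's in house 2.
House 1's vehicle must be truck (nothing else left).
The person who likes kiwis is narrowed to house 2 or 4; consider each.
Placing it in house 4 leads to a contradiction, so it's in house 2.
The person who likes pears is in house 1 (clue 1).
Clue 5: the wine drinker is in house 2.
The only favorite fruit still possible for house 3 is oranges.
The only favorite fruit still possible for house 4 is lemons.
House 4 drink: only tea fits.
Clue 6 places the cider drinker in house 3.
House 1's drink must be milk (nothing else left).
So: house 1 = truck/pears/milk, house 2 = motorcycle/kiwis/wine, house 3 = pickup/oranges/cider, house 4 = scooter/lemons/tea.

motorcycle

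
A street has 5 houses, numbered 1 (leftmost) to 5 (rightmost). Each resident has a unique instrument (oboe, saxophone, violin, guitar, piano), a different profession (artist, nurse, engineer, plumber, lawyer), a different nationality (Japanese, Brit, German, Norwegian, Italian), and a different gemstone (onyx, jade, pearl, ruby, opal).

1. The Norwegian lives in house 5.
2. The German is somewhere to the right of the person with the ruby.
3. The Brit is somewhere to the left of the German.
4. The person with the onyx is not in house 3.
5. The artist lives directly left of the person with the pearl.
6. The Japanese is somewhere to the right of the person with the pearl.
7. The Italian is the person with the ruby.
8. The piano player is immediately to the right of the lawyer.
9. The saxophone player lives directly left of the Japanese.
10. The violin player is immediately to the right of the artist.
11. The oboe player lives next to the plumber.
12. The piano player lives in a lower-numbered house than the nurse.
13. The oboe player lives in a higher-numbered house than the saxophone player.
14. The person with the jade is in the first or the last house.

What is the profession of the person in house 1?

artist

By clue 1, the Norwegian is in house 5.
House 1 instrument: only guitar fits.
House 5's instrument must be oboe (nothing else left).
By clue 11, the plumber is in house 4.
House 4 instrument: only piano fits.
From clue 8, the lawyer must be in house 3.
From clue 12, the nurse must be in house 5.
The saxophone player is narrowed to house 2 or 3; consider each.
Placing it in house 2 leads to a contradiction, so it's in house 3.
Clue 9: the Japanese is in house 4.
House 2 instrument: only violin fits.
By clue 10, the artist is in house 1.
So house 2 gets engineer for profession.
House 3's nationality must be German (nothing else left).
The person with the pearl is in house 2 (clue 5).
House 1 gemstone: only ruby fits.
House 3 gemstone: only opal fits.
That leaves onyx as the gemstone for house 4.
House 5's gemstone must be jade (nothing else left).
By clue 7, the Italian is in house 1.
House 2 nationality: only Brit fits.
So: house 1 = guitar/artist/Italian/ruby, house 2 = violin/engineer/Brit/pearl, house 3 = saxophone/lawyer/German/opal, house 4 = piano/plumber/Japanese/onyx, house 5 = oboe/nurse/Norwegian/jade.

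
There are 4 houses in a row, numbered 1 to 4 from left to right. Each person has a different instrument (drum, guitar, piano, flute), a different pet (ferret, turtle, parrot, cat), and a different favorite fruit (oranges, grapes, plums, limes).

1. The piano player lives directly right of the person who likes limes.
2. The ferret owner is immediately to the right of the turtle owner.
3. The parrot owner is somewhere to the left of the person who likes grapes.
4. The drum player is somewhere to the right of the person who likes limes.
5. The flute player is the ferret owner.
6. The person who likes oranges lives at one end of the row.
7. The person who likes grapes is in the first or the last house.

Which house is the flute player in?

2

Clue 7 places the person who likes grapes in house 4.
House 1 instrument: only guitar fits.
House 1's favorite fruit must be oranges (nothing else left).
So house 2 gets flute for instrument.
Clue 5: the ferret owner is in house 2.
House 4 pet: only cat fits.
Clue 2: the turtle owner is in house 1.
The only pet still possible for house 3 is parrot.
The drum player is narrowed to house 3 or 4; consider each.
Placing it in house 3 leads to a contradiction, so it's in house 4.
The only instrument still possible for house 3 is piano.
The person who likes limes is in house 2 (clue 1).
So house 3 gets plums for favorite fruit.
So: house 1 = guitar/turtle/oranges, house 2 = flute/ferret/limes, house 3 = piano/parrot/plums, house 4 = drum/cat/grapes.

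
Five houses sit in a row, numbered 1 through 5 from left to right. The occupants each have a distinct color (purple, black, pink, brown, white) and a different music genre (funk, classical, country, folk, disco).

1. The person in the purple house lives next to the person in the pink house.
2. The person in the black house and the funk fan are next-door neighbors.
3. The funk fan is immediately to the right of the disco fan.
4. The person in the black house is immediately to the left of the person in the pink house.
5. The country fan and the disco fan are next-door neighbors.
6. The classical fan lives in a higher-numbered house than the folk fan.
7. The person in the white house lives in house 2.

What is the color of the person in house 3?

Clue 7 places the person in the white house in house 2.
House 1 color: only brown fits.
The person in the black house is narrowed to house 3 or 4; consider each.
Placing it in house 4 leads to a contradiction, so it's in house 3.
Clue 4 places the person in the pink house in house 4.
House 5 color: only purple fits.
That leaves classical as the music genre for house 5.
The country fan is narrowed to house 2 or 4; consider each.
Placing it in house 4 leads to a contradiction, so it's in house 2.
By clue 3, the disco fan is in house 3.
The only music genre still possible for house 1 is folk.
The only music genre still possible for house 4 is funk.
So: house 1 = brown/folk, house 2 = white/country, house 3 = black/disco, house 4 = pink/funk, house 5 = purple/classical.

black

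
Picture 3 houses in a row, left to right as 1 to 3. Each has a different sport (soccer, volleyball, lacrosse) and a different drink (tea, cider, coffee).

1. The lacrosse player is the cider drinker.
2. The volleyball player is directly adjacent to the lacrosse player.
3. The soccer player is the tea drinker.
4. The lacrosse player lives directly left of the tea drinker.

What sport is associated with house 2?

lacrosse

The lacrosse player is narrowed to house 1 or 2; consider each.
Placing it in house 1 leads to a contradiction, so it's in house 2.
By clue 1, the cider drinker is in house 2.
The tea drinker is in house 3 (clue 4).
The only sport still possible for house 1 is volleyball.
The only sport still possible for house 3 is soccer.
House 1's drink must be coffee (nothing else left).
So: house 1 = volleyball/coffee, house 2 = lacrosse/cider, house 3 = soccer/tea.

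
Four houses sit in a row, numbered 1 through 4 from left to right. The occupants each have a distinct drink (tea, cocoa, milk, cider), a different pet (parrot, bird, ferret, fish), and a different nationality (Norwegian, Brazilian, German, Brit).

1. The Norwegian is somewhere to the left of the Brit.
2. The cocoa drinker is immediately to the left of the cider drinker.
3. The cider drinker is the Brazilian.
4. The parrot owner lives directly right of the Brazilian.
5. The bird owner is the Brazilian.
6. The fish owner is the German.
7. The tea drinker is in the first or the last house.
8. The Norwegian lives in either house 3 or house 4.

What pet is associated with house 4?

Clue 8 places the Norwegian in house 3.
The only nationality still possible for house 1 is German.
House 2 nationality: only Brazilian fits.
The only nationality still possible for house 4 is Brit.
By clue 3, the cider drinker is in house 2.
By clue 4, the parrot owner is in house 3.
The bird owner is in house 2 (clue 5).
The fish owner is in house 1 (clue 6).
The only pet still possible for house 4 is ferret.
The cocoa drinker is in house 1 (clue 2).
The only drink still possible for house 3 is milk.
House 4 drink: only tea fits.
So: house 1 = cocoa/fish/German, house 2 = cider/bird/Brazilian, house 3 = milk/parrot/Norwegian, house 4 = tea/ferret/Brit.

ferret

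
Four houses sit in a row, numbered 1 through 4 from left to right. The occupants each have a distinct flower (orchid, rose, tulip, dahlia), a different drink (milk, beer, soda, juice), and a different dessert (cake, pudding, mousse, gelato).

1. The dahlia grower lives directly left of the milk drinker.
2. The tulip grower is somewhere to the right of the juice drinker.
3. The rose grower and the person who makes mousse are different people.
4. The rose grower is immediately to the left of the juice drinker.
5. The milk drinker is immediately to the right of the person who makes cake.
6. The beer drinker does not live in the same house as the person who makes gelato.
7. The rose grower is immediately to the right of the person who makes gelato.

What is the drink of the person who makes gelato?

From clue 7, the rose grower must be in house 2.
Clue 7 places the person who makes gelato in house 1.
The juice drinker is in house 3 (clue 4).
By clue 5, the milk drinker is in house 4.
Clue 5: the person who makes cake is in house 3.
So house 1 gets soda for drink.
The only drink still possible for house 2 is beer.
The only dessert still possible for house 2 is pudding.
House 4 dessert: only mousse fits.
From clue 1, the dahlia grower must be in house 3.
By clue 2, the tulip grower is in house 4.
House 1 flower: only orchid fits.
So: house 1 = orchid/soda/gelato, house 2 = rose/beer/pudding, house 3 = dahlia/juice/cake, house 4 = tulip/milk/mousse.

soda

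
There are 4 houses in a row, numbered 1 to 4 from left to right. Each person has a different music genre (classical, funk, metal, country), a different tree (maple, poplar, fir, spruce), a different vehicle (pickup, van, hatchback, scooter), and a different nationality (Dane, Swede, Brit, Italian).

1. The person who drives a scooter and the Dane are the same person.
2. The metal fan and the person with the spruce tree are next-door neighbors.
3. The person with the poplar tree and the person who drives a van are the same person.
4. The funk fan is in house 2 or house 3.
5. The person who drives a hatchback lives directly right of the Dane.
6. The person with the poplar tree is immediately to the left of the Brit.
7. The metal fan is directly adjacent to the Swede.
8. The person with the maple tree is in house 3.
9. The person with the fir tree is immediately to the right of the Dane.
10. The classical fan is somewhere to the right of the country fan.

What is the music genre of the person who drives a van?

Clue 8 places the person with the maple tree in house 3.
The only music genre still possible for house 4 is classical.
The funk fan is narrowed to house 2 or 3; consider each.
Placing it in house 3 leads to a contradiction, so it's in house 2.
So house 1 gets poplar for tree.
The person who drives a van is in house 1 (clue 3).
From clue 6, the Brit must be in house 2.
So house 3 gets scooter for vehicle.
Clue 1 places the Dane in house 3.
Clue 5 places the person who drives a hatchback in house 4.
Clue 7: the metal fan is in house 3.
Clue 9: the person with the fir tree is in house 4.
House 1 music genre: only country fits.
That leaves spruce as the tree for house 2.
The only vehicle still possible for house 2 is pickup.
House 1 nationality: only Italian fits.
House 4 nationality: only Swede fits.
So: house 1 = country/poplar/van/Italian, house 2 = funk/spruce/pickup/Brit, house 3 = metal/maple/scooter/Dane, house 4 = classical/fir/hatchback/Swede.

country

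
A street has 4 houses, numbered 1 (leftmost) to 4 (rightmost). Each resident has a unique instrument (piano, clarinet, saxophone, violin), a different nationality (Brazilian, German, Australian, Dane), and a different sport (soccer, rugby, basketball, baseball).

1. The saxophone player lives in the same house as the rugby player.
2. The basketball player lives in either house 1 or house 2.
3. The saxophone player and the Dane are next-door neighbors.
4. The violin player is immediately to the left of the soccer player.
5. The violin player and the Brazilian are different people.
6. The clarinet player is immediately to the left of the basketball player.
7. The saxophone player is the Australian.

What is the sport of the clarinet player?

baseball

Clue 6 places the clarinet player in house 1.
The basketball player is in house 2 (clue 6).
So house 1 gets baseball for sport.
The saxophone player is narrowed to house 3 or 4; consider each.
Placing it in house 3 leads to a contradiction, so it's in house 4.
From clue 1, the rugby player must be in house 4.
The Dane is in house 3 (clue 3).
From clue 7, the Australian must be in house 4.
The only sport still possible for house 3 is soccer.
From clue 4, the violin player must be in house 2.
From clue 5, the Brazilian must be in house 1.
House 3's instrument must be piano (nothing else left).
House 2 nationality: only German fits.
So: house 1 = clarinet/Brazilian/baseball, house 2 = violin/German/basketball, house 3 = piano/Dane/soccer, house 4 = saxophone/Australian/rugby.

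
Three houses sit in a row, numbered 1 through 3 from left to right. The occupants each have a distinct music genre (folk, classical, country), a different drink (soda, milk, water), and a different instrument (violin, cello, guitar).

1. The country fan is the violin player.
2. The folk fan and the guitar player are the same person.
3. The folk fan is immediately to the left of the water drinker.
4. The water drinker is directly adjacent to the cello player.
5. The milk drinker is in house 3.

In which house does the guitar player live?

By clue 5, the milk drinker is in house 3.
The only drink still possible for house 1 is soda.
So house 2 gets water for drink.
From clue 3, the folk fan must be in house 1.
Clue 2: the guitar player is in house 1.
The only instrument still possible for house 2 is violin.
House 3 instrument: only cello fits.
By clue 1, the country fan is in house 2.
That leaves classical as the music genre for house 3.
So: house 1 = folk/soda/guitar, house 2 = country/water/violin, house 3 = classical/milk/cello.

1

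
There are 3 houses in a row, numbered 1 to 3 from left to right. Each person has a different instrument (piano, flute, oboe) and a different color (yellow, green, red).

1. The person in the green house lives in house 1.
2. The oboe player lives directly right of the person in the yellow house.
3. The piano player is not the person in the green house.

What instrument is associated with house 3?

From clue 1, the person in the green house must be in house 1.
The only instrument still possible for house 1 is flute.
That leaves red as the color for house 3.
Clue 2: the oboe player is in house 3.
House 2's instrument must be piano (nothing else left).
House 2's color must be yellow (nothing else left).
So: house 1 = flute/green, house 2 = piano/yellow, house 3 = oboe/red.

oboe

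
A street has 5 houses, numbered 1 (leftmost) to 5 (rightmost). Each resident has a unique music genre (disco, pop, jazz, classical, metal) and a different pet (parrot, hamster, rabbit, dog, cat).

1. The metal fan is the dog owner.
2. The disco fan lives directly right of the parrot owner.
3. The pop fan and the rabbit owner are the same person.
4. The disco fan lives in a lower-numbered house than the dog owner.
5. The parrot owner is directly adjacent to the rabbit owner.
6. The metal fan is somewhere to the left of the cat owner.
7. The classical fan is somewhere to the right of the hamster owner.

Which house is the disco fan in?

House 5's pet must be cat (nothing else left).
The disco fan is narrowed to house 2 or 3; consider each.
Placing it in house 2 leads to a contradiction, so it's in house 3.
Clue 2 places the parrot owner in house 2.
Clue 4 places the dog owner in house 4.
House 4's music genre must be metal (nothing else left).
The pop fan is in house 1 (clue 3).
The rabbit owner is in house 1 (clue 3).
That leaves hamster as the pet for house 3.
Clue 7 places the classical fan in house 5.
That leaves jazz as the music genre for house 2.
So: house 1 = pop/rabbit, house 2 = jazz/parrot, house 3 = disco/hamster, house 4 = metal/dog, house 5 = classical/cat.

3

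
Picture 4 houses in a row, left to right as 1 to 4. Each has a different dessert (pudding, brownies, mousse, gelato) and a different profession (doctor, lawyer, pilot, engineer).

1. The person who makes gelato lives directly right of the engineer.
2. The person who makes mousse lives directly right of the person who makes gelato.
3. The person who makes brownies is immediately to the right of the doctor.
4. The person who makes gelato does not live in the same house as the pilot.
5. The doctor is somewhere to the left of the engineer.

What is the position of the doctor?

1

So house 1 gets pudding for dessert.
Clue 1: the person who makes gelato is in house 3.
Clue 1: the engineer is in house 2.
The person who makes mousse is in house 4 (clue 2).
From clue 5, the doctor must be in house 1.
House 2 dessert: only brownies fits.
So house 3 gets lawyer for profession.
That leaves pilot as the profession for house 4.
So: house 1 = pudding/doctor, house 2 = brownies/engineer, house 3 = gelato/lawyer, house 4 = mousse/pilot.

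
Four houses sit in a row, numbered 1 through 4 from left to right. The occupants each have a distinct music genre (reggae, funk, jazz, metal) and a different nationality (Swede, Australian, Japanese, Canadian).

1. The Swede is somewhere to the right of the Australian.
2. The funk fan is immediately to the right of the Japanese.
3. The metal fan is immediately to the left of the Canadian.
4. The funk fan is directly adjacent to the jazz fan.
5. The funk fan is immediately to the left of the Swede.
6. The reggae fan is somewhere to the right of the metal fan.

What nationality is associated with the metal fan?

Swede

The funk fan is narrowed to house 2 or 3; consider each.
Placing it in house 3 leads to a contradiction, so it's in house 2.
By clue 2, the Japanese is in house 1.
By clue 5, the Swede is in house 3.
So house 4 gets reggae for music genre.
House 4's nationality must be Canadian (nothing else left).
Clue 3 places the metal fan in house 3.
House 1's music genre must be jazz (nothing else left).
House 2 nationality: only Australian fits.
So: house 1 = jazz/Japanese, house 2 = funk/Australian, house 3 = metal/Swede, house 4 = reggae/Canadian.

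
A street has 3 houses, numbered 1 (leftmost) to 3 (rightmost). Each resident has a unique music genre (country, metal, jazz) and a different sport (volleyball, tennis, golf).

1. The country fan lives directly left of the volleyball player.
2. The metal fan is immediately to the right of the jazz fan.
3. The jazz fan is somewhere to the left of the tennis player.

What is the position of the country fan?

1

House 3 music genre: only metal fits.
The only sport still possible for house 1 is golf.
The jazz fan is in house 2 (clue 2).
Clue 3: the tennis player is in house 3.
House 1's music genre must be country (nothing else left).
That leaves volleyball as the sport for house 2.
So: house 1 = country/golf, house 2 = jazz/volleyball, house 3 = metal/tennis.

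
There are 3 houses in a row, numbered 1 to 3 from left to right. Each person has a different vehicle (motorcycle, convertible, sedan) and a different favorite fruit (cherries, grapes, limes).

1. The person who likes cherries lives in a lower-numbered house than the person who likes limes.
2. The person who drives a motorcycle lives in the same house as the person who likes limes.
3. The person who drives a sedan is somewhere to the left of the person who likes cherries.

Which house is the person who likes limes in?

Clue 3 places the person who drives a sedan in house 1.
From clue 3, the person who likes cherries must be in house 2.
House 1 favorite fruit: only grapes fits.
So house 3 gets limes for favorite fruit.
The person who drives a motorcycle is in house 3 (clue 2).
House 2 vehicle: only convertible fits.
So: house 1 = sedan/grapes, house 2 = convertible/cherries, house 3 = motorcycle/limes.

3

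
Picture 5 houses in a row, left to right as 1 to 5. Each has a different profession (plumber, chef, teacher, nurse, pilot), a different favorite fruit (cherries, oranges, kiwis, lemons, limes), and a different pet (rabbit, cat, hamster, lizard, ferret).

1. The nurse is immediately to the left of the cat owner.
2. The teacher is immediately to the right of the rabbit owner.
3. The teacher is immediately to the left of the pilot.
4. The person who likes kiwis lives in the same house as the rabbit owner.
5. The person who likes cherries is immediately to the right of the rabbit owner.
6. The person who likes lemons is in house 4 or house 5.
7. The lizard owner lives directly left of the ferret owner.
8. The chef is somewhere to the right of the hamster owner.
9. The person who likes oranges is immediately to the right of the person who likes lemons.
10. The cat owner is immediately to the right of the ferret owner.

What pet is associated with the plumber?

rabbit

The person who likes oranges is in house 5 (clue 9).
From clue 9, the person who likes lemons must be in house 4.
The only pet still possible for house 5 is cat.
Clue 1: the nurse is in house 4.
By clue 10, the ferret owner is in house 4.
So house 1 gets plumber for profession.
The teacher is in house 2 (clue 3).
Clue 3 places the pilot in house 3.
From clue 7, the lizard owner must be in house 3.
The only profession still possible for house 5 is chef.
The rabbit owner is in house 1 (clue 2).
Clue 4: the person who likes kiwis is in house 1.
Clue 5 places the person who likes cherries in house 2.
The only favorite fruit still possible for house 3 is limes.
House 2 pet: only hamster fits.
So: house 1 = plumber/kiwis/rabbit, house 2 = teacher/cherries/hamster, house 3 = pilot/limes/lizard, house 4 = nurse/lemons/ferret, house 5 = chef/oranges/cat.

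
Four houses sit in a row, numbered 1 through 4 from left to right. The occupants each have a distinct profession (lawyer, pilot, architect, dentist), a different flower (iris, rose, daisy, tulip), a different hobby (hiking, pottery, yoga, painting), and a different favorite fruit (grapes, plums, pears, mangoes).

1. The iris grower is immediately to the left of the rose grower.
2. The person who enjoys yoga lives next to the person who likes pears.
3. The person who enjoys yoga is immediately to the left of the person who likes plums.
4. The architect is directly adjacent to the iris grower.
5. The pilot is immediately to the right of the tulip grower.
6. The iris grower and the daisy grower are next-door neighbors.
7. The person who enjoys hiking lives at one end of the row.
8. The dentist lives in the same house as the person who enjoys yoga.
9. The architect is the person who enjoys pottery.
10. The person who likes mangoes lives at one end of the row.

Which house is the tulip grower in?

1

The person who enjoys hiking is narrowed to house 1 or 4; consider each.
Placing it in house 4 leads to a contradiction, so it's in house 1.
The only profession still possible for house 1 is lawyer.
The dentist is narrowed to house 2 or 3; consider each.
Placing it in house 2 leads to a contradiction, so it's in house 3.
From clue 8, the person who enjoys yoga must be in house 3.
Clue 3 places the person who likes plums in house 4.
The only favorite fruit still possible for house 1 is mangoes.
So house 2 gets pears for favorite fruit.
House 3's favorite fruit must be grapes (nothing else left).
The architect is narrowed to house 2 or 4; consider each.
Placing it in house 2 leads to a contradiction, so it's in house 4.
Clue 4: the iris grower is in house 3.
By clue 9, the person who enjoys pottery is in house 4.
The only profession still possible for house 2 is pilot.
So house 1 gets tulip for flower.
That leaves painting as the hobby for house 2.
The rose grower is in house 4 (clue 1).
That leaves daisy as the flower for house 2.
So: house 1 = lawyer/tulip/hiking/mangoes, house 2 = pilot/daisy/painting/pears, house 3 = dentist/iris/yoga/grapes, house 4 = architect/rose/pottery/plums.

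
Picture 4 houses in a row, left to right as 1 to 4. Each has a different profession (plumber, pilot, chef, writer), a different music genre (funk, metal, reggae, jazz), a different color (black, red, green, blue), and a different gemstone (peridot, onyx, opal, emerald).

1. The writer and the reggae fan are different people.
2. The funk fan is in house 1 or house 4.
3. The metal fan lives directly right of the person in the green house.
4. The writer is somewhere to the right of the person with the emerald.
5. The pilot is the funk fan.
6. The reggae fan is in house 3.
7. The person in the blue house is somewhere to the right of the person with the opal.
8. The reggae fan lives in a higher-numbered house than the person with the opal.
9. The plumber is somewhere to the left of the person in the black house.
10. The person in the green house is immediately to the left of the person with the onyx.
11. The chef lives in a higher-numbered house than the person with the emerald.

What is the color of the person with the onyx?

black

Clue 6: the reggae fan is in house 3.
The pilot is narrowed to house 1 or 4; consider each.
Placing it in house 4 leads to a contradiction, so it's in house 1.
By clue 5, the funk fan is in house 1.
The plumber is narrowed to house 2 or 3; consider each.
Placing it in house 3 leads to a contradiction, so it's in house 2.
The only profession still possible for house 3 is chef.
House 4 profession: only writer fits.
The only gemstone still possible for house 3 is peridot.
So house 4 gets onyx for gemstone.
By clue 10, the person in the green house is in house 3.
The only color still possible for house 1 is red.
House 2 color: only blue fits.
House 4 color: only black fits.
The metal fan is in house 4 (clue 3).
From clue 7, the person with the opal must be in house 1.
So house 2 gets jazz for music genre.
The only gemstone still possible for house 2 is emerald.
So: house 1 = pilot/funk/red/opal, house 2 = plumber/jazz/blue/emerald, house 3 = chef/reggae/green/peridot, house 4 = writer/metal/black/onyx.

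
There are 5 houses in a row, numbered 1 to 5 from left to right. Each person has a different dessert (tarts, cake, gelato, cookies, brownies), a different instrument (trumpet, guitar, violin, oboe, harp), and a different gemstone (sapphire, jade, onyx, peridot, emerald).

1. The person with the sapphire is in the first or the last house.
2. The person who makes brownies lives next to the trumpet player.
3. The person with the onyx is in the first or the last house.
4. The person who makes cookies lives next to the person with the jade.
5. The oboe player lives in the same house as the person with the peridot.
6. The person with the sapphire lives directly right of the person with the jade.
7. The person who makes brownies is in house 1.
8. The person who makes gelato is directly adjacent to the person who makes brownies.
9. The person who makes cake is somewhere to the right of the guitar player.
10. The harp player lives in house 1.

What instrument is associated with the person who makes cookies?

oboe

By clue 6, the person with the sapphire is in house 5.
By clue 6, the person with the jade is in house 4.
Clue 7: the person who makes brownies is in house 1.
Clue 8 places the person who makes gelato in house 2.
By clue 10, the harp player is in house 1.
House 1 gemstone: only onyx fits.
From clue 2, the trumpet player must be in house 2.
That leaves oboe as the instrument for house 3.
So house 5 gets violin for instrument.
Clue 5: the person with the peridot is in house 3.
From clue 9, the person who makes cake must be in house 5.
House 3 dessert: only cookies fits.
The only dessert still possible for house 4 is tarts.
House 4 instrument: only guitar fits.
That leaves emerald as the gemstone for house 2.
So: house 1 = brownies/harp/onyx, house 2 = gelato/trumpet/emerald, house 3 = cookies/oboe/peridot, house 4 = tarts/guitar/jade, house 5 = cake/violin/sapphire.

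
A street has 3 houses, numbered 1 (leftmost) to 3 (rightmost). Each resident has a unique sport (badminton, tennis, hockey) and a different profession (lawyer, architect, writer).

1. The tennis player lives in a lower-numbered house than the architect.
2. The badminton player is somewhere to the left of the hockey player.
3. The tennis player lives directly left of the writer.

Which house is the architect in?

That leaves hockey as the sport for house 3.
That leaves lawyer as the profession for house 1.
The badminton player is narrowed to house 1 or 2; consider each.
Placing it in house 1 leads to a contradiction, so it's in house 2.
House 1 sport: only tennis fits.
By clue 3, the writer is in house 2.
House 3 profession: only architect fits.
So: house 1 = tennis/lawyer, house 2 = badminton/writer, house 3 = hockey/architect.

3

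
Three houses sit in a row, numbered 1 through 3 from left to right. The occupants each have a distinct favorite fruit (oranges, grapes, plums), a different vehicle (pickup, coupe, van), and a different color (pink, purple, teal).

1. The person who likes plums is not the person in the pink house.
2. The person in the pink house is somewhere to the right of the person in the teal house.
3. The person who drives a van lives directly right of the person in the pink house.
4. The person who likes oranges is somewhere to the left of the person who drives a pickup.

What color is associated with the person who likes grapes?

Clue 3 places the person who drives a van in house 3.
Clue 3 places the person in the pink house in house 2.
That leaves coupe as the vehicle for house 1.
So house 2 gets pickup for vehicle.
So house 1 gets teal for color.
That leaves purple as the color for house 3.
Clue 4: the person who likes oranges is in house 1.
House 2 favorite fruit: only grapes fits.
House 3's favorite fruit must be plums (nothing else left).
So: house 1 = oranges/coupe/teal, house 2 = grapes/pickup/pink, house 3 = plums/van/purple.

pink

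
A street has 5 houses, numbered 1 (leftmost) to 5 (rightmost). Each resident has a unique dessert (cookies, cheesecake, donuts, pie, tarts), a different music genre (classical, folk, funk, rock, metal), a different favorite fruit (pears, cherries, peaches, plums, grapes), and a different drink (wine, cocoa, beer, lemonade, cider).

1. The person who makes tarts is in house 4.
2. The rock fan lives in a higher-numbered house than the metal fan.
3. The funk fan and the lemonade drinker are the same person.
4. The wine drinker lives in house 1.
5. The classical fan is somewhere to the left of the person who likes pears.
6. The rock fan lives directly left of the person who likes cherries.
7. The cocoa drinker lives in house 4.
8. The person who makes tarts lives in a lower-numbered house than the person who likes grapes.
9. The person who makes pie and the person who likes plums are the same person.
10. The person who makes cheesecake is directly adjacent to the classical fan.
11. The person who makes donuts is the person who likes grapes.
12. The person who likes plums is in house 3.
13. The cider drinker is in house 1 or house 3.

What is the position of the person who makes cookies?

1

Clue 1 places the person who makes tarts in house 4.
Clue 4: the wine drinker is in house 1.
By clue 7, the cocoa drinker is in house 4.
The person who likes grapes is in house 5 (clue 8).
From clue 11, the person who makes donuts must be in house 5.
By clue 12, the person who likes plums is in house 3.
House 1's favorite fruit must be peaches (nothing else left).
The only favorite fruit still possible for house 2 is pears.
So house 4 gets cherries for favorite fruit.
So house 3 gets cider for drink.
Clue 5 places the classical fan in house 1.
The rock fan is in house 3 (clue 6).
Clue 9 places the person who makes pie in house 3.
Clue 10: the person who makes cheesecake is in house 2.
The only dessert still possible for house 1 is cookies.
So house 2 gets metal for music genre.
House 4's music genre must be folk (nothing else left).
House 5 music genre: only funk fits.
By clue 3, the lemonade drinker is in house 5.
So house 2 gets beer for drink.
So: house 1 = cookies/classical/peaches/wine, house 2 = cheesecake/metal/pears/beer, house 3 = pie/rock/plums/cider, house 4 = tarts/folk/cherries/cocoa, house 5 = donuts/funk/grapes/lemonade.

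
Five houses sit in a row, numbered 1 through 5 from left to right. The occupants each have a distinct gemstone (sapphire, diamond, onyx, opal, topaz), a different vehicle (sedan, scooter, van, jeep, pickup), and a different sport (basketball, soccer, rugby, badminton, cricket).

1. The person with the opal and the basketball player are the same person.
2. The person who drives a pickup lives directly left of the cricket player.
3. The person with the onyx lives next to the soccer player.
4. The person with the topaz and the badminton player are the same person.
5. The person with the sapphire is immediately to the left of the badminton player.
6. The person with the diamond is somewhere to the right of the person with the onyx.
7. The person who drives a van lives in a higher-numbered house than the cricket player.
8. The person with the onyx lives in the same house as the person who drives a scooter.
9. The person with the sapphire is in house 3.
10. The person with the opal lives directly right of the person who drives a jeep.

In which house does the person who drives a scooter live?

From clue 9, the person with the sapphire must be in house 3.
From clue 5, the badminton player must be in house 4.
The only gemstone still possible for house 1 is onyx.
Clue 3: the soccer player is in house 2.
The person with the topaz is in house 4 (clue 4).
From clue 8, the person who drives a scooter must be in house 1.
House 2 vehicle: only pickup fits.
The only vehicle still possible for house 4 is jeep.
The only sport still possible for house 1 is rugby.
So house 3 gets cricket for sport.
House 5's sport must be basketball (nothing else left).
From clue 1, the person with the opal must be in house 5.
By clue 7, the person who drives a van is in house 5.
The only gemstone still possible for house 2 is diamond.
So house 3 gets sedan for vehicle.
So: house 1 = onyx/scooter/rugby, house 2 = diamond/pickup/soccer, house 3 = sapphire/sedan/cricket, house 4 = topaz/jeep/badminton, house 5 = opal/van/basketball.

1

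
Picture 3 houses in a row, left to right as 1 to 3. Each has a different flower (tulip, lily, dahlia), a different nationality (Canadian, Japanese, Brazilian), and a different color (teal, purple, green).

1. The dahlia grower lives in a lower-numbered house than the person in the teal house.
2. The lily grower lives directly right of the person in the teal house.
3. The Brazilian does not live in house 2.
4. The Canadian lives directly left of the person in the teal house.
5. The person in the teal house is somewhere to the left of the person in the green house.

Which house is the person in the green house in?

The lily grower is in house 3 (clue 2).
The person in the teal house is in house 2 (clue 2).
The Canadian is in house 1 (clue 4).
Clue 5: the person in the green house is in house 3.
So house 2 gets Japanese for nationality.
So house 3 gets Brazilian for nationality.
The only color still possible for house 1 is purple.
By clue 1, the dahlia grower is in house 1.
So house 2 gets tulip for flower.
So: house 1 = dahlia/Canadian/purple, house 2 = tulip/Japanese/teal, house 3 = lily/Brazilian/green.

3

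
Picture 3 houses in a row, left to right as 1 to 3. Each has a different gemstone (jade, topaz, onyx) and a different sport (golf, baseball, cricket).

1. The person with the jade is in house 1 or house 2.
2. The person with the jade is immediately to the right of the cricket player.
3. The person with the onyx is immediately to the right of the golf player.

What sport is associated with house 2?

The person with the jade is in house 2 (clue 2).
Clue 2 places the cricket player in house 1.
House 1 gemstone: only topaz fits.
So house 3 gets onyx for gemstone.
The only sport still possible for house 3 is baseball.
So house 2 gets golf for sport.
So: house 1 = topaz/cricket, house 2 = jade/golf, house 3 = onyx/baseball.

golf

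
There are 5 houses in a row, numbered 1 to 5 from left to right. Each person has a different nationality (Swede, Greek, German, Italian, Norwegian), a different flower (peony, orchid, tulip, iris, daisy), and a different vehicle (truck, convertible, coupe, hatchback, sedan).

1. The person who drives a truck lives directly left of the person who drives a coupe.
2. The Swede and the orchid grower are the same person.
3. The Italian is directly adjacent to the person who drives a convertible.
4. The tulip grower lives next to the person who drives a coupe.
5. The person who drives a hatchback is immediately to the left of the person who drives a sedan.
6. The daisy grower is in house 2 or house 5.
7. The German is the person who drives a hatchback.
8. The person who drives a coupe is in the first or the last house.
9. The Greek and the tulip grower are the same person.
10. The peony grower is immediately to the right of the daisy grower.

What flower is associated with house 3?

Clue 8 places the person who drives a coupe in house 5.
From clue 10, the peony grower must be in house 3.
Clue 10: the daisy grower is in house 2.
Clue 1: the person who drives a truck is in house 4.
From clue 4, the tulip grower must be in house 4.
Clue 9: the Greek is in house 4.
The German is narrowed to house 1 or 2; consider each.
Placing it in house 2 leads to a contradiction, so it's in house 1.
By clue 7, the person who drives a hatchback is in house 1.
From clue 2, the orchid grower must be in house 5.
The person who drives a sedan is in house 2 (clue 5).
The only nationality still possible for house 5 is Swede.
The only flower still possible for house 1 is iris.
The only vehicle still possible for house 3 is convertible.
Clue 3: the Italian is in house 2.
House 3 nationality: only Norwegian fits.
So: house 1 = German/iris/hatchback, house 2 = Italian/daisy/sedan, house 3 = Norwegian/peony/convertible, house 4 = Greek/tulip/truck, house 5 = Swede/orchid/coupe.

peony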